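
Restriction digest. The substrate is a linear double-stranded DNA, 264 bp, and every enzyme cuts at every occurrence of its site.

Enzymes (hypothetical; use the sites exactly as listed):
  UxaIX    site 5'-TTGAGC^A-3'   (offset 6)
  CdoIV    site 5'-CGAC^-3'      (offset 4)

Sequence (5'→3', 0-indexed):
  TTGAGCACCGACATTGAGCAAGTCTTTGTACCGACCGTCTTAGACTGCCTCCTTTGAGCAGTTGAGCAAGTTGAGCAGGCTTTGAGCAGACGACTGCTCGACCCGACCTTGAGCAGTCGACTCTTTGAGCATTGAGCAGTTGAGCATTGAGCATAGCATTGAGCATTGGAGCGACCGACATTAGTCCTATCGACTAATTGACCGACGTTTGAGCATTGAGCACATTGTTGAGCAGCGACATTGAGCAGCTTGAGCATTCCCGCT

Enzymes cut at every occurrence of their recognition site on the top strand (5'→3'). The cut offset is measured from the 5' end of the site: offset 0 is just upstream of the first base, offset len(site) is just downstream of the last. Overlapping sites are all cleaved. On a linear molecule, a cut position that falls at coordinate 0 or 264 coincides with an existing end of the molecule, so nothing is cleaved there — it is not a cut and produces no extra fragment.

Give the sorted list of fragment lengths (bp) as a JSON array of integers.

[4,5,6,6,6,7,7,7,7,7,7,7,7,8,8,8,8,9,9,9,9,11,11,12,12,12,15,16,24]

Scan for sites:
  UxaIX TTGAGCA/6: at [0, 13, 53, 61, 70, 81, 108, 124, 131, 139, 146, 158, 208, 215, 227, 240, 249] ⇒ [6, 19, 59, 67, 76, 87, 114, 130, 137, 145, 152, 164, 214, 221, 233, 246, 255]
  CdoIV CGAC/4: at [8, 31, 90, 98, 103, 117, 171, 175, 190, 202, 235] ⇒ [12, 35, 94, 102, 107, 121, 175, 179, 194, 206, 239]

All cut coordinates (distinct, sorted): [6, 12, 19, 35, 59, 67, 76, 87, 94, 102, 107, 114, 121, 130, 137, 145, 152, 164, 175, 179, 194, 206, 214, 221, 233, 239, 246, 255]

Fragments:
  [0,6): 6 bp
  [6,12): 6 bp
  [12,19): 7 bp
  [19,35): 16 bp
  [35,59): 24 bp
  [59,67): 8 bp
  [67,76): 9 bp
  [76,87): 11 bp
  [87,94): 7 bp
  [94,102): 8 bp
  [102,107): 5 bp
  [107,114): 7 bp
  [114,121): 7 bp
  [121,130): 9 bp
  [130,137): 7 bp
  [137,145): 8 bp
  [145,152): 7 bp
  [152,164): 12 bp
  [164,175): 11 bp
  [175,179): 4 bp
  [179,194): 15 bp
  [194,206): 12 bp
  [206,214): 8 bp
  [214,221): 7 bp
  [221,233): 12 bp
  [233,239): 6 bp
  [239,246): 7 bp
  [246,255): 9 bp
  [255,264): 9 bp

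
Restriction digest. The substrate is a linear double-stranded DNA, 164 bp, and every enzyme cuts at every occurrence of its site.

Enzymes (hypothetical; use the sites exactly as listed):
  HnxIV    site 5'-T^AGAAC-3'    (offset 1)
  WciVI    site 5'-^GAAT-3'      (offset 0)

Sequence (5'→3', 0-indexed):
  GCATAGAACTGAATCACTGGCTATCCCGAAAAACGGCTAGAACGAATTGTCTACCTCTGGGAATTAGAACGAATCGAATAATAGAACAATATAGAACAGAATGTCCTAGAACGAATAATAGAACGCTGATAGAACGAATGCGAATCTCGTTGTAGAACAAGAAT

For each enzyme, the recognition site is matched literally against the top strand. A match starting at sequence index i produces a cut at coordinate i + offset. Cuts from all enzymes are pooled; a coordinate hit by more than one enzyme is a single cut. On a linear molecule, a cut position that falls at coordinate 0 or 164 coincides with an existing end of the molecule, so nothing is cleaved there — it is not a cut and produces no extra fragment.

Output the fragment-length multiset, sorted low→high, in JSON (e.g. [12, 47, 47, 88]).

Site scan:
  HnxIV TAGAAC/1: at [3, 37, 64, 81, 91, 106, 118, 129, 152] ⇒ [4, 38, 65, 82, 92, 107, 119, 130, 153]
  WciVI GAAT/0: at [10, 43, 60, 70, 75, 98, 112, 135, 141, 160] ⇒ [10, 43, 60, 70, 75, 98, 112, 135, 141, 160]

Pooled cuts: [4, 10, 38, 43, 60, 65, 70, 75, 82, 92, 98, 107, 112, 119, 130, 135, 141, 153, 160]

Fragments:
  [0,4): 4 bp
  [4,10): 6 bp
  [10,38): 28 bp
  [38,43): 5 bp
  [43,60): 17 bp
  [60,65): 5 bp
  [65,70): 5 bp
  [70,75): 5 bp
  [75,82): 7 bp
  [82,92): 10 bp
  [92,98): 6 bp
  [98,107): 9 bp
  [107,112): 5 bp
  [112,119): 7 bp
  [119,130): 11 bp
  [130,135): 5 bp
  [135,141): 6 bp
  [141,153): 12 bp
  [153,160): 7 bp
  [160,164): 4 bp

[4,4,5,5,5,5,5,5,6,6,6,7,7,7,9,10,11,12,17,28]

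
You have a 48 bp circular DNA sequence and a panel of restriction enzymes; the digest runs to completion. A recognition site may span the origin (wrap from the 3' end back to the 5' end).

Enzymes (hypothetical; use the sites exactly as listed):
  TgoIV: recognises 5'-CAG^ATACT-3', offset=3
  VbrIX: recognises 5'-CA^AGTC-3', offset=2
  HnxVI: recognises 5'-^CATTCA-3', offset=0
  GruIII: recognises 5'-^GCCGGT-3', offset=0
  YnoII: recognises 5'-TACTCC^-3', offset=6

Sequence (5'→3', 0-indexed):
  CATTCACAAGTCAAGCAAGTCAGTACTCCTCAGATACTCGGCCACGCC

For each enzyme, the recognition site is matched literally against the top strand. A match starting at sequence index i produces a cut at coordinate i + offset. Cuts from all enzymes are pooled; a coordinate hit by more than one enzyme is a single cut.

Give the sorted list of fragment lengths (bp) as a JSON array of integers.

Site scan:
  TgoIV (CAGATACT, off=3): starts [30] → cuts [33]
  VbrIX (CAAGTC, off=2): starts [6, 15] → cuts [8, 17]
  HnxVI (CATTCA, off=0): starts [0] → cuts [0]
  GruIII (GCCGGT, off=0): no sites
  YnoII (TACTCC, off=6): starts [23] → cuts [29]

All cut coordinates (distinct, sorted): [0, 8, 17, 29, 33]

Fragments:
  0→8: 8 bp
  8→17: 9 bp
  17→29: 12 bp
  29→33: 4 bp
  33→0 (wrap): 48-33+0 = 15 bp

[4,8,9,12,15]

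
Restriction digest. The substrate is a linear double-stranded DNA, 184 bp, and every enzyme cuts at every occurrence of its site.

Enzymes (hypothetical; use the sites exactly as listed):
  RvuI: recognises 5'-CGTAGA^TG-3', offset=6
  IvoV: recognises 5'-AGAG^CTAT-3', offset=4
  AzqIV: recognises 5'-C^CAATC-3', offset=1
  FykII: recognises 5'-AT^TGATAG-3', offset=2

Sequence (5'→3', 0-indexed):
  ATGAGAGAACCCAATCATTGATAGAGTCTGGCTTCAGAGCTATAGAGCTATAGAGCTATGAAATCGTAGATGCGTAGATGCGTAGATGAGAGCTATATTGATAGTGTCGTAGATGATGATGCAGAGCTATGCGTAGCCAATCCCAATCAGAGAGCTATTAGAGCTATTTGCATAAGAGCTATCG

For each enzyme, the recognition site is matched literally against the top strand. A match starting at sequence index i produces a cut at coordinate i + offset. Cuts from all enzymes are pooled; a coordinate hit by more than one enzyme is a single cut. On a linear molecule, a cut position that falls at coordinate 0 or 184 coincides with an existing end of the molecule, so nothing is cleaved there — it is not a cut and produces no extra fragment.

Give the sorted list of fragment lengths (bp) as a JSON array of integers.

Per-enzyme occurrences:
  RvuI CGTAGATG/6: at [64, 72, 80, 107] ⇒ [70, 78, 86, 113]
  IvoV AGAGCTAT/4: at [35, 43, 51, 88, 122, 150, 159, 174] ⇒ [39, 47, 55, 92, 126, 154, 163, 178]
  AzqIV CCAATC/1: at [10, 136, 142] ⇒ [11, 137, 143]
  FykII ATTGATAG/2: at [16, 96] ⇒ [18, 98]

All cut coordinates (distinct, sorted): [11, 18, 39, 47, 55, 70, 78, 86, 92, 98, 113, 126, 137, 143, 154, 163, 178]

Fragment lengths:
  [0,11): 11 bp
  [11,18): 7 bp
  [18,39): 21 bp
  [39,47): 8 bp
  [47,55): 8 bp
  [55,70): 15 bp
  [70,78): 8 bp
  [78,86): 8 bp
  [86,92): 6 bp
  [92,98): 6 bp
  [98,113): 15 bp
  [113,126): 13 bp
  [126,137): 11 bp
  [137,143): 6 bp
  [143,154): 11 bp
  [154,163): 9 bp
  [163,178): 15 bp
  [178,184): 6 bp

[6,6,6,6,7,8,8,8,8,9,11,11,11,13,15,15,15,21]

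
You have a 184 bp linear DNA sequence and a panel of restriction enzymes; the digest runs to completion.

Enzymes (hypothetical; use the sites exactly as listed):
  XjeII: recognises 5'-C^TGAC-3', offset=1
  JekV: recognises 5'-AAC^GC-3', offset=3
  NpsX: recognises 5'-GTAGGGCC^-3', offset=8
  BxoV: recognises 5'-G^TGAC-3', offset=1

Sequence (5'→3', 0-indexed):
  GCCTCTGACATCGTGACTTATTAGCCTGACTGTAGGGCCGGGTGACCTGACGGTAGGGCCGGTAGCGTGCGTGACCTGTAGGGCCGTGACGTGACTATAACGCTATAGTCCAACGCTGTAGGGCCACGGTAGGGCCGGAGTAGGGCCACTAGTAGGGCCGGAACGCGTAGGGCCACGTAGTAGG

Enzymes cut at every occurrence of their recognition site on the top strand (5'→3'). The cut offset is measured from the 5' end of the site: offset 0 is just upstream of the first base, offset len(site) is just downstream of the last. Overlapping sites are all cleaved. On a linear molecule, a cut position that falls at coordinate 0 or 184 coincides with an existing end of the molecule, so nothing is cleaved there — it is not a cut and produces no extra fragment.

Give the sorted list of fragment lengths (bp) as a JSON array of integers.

Scan for sites:
  XjeII CTGAC/1: at [4, 25, 46] ⇒ [5, 26, 47]
  JekV AACGC/3: at [98, 111, 161] ⇒ [101, 114, 164]
  NpsX GTAGGGCC/8: at [31, 52, 77, 117, 128, 139, 151, 166] ⇒ [39, 60, 85, 125, 136, 147, 159, 174]
  BxoV GTGAC/1: at [12, 41, 70, 85, 90] ⇒ [13, 42, 71, 86, 91]

All cut coordinates (distinct, sorted): [5, 13, 26, 39, 42, 47, 60, 71, 85, 86, 91, 101, 114, 125, 136, 147, 159, 164, 174]

Fragments:
  [0,5): 5 bp
  [5,13): 8 bp
  [13,26): 13 bp
  [26,39): 13 bp
  [39,42): 3 bp
  [42,47): 5 bp
  [47,60): 13 bp
  [60,71): 11 bp
  [71,85): 14 bp
  [85,86): 1 bp
  [86,91): 5 bp
  [91,101): 10 bp
  [101,114): 13 bp
  [114,125): 11 bp
  [125,136): 11 bp
  [136,147): 11 bp
  [147,159): 12 bp
  [159,164): 5 bp
  [164,174): 10 bp
  [174,184): 10 bp

[1,3,5,5,5,5,8,10,10,10,11,11,11,11,12,13,13,13,13,14]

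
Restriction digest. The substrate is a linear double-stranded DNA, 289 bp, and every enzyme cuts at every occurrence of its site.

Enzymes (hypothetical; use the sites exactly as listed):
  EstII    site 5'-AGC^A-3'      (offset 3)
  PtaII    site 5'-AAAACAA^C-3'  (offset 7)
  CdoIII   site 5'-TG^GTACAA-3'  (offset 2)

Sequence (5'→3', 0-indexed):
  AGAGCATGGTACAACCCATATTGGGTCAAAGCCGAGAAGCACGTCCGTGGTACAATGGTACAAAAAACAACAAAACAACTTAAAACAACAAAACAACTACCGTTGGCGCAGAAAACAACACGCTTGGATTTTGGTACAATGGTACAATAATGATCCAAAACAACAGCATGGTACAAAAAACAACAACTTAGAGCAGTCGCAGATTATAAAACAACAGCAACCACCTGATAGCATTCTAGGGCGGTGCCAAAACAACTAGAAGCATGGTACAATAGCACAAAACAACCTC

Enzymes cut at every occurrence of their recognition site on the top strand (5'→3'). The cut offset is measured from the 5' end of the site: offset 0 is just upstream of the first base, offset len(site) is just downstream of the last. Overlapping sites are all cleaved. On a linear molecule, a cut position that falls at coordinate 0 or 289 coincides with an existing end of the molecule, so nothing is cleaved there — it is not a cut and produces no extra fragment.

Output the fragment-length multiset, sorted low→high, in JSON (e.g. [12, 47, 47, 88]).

Site scan:
  EstII (AGCA, off=3): starts [2, 37, 164, 191, 215, 229, 260, 273] → cuts [5, 40, 167, 194, 218, 232, 263, 276]
  PtaII (AAAACAAC, off=7): starts [63, 71, 81, 89, 111, 156, 176, 207, 248, 278] → cuts [70, 78, 88, 96, 118, 163, 183, 214, 255, 285]
  CdoIII (TGGTACAA, off=2): starts [6, 47, 55, 131, 139, 168, 264] → cuts [8, 49, 57, 133, 141, 170, 266]

Pooled cuts: [5, 8, 40, 49, 57, 70, 78, 88, 96, 118, 133, 141, 163, 167, 170, 183, 194, 214, 218, 232, 255, 263, 266, 276, 285]

Fragments:
  [0,5): 5 bp
  [5,8): 3 bp
  [8,40): 32 bp
  [40,49): 9 bp
  [49,57): 8 bp
  [57,70): 13 bp
  [70,78): 8 bp
  [78,88): 10 bp
  [88,96): 8 bp
  [96,118): 22 bp
  [118,133): 15 bp
  [133,141): 8 bp
  [141,163): 22 bp
  [163,167): 4 bp
  [167,170): 3 bp
  [170,183): 13 bp
  [183,194): 11 bp
  [194,214): 20 bp
  [214,218): 4 bp
  [218,232): 14 bp
  [232,255): 23 bp
  [255,263): 8 bp
  [263,266): 3 bp
  [266,276): 10 bp
  [276,285): 9 bp
  [285,289): 4 bp

[3,3,3,4,4,4,5,8,8,8,8,8,9,9,10,10,11,13,13,14,15,20,22,22,23,32]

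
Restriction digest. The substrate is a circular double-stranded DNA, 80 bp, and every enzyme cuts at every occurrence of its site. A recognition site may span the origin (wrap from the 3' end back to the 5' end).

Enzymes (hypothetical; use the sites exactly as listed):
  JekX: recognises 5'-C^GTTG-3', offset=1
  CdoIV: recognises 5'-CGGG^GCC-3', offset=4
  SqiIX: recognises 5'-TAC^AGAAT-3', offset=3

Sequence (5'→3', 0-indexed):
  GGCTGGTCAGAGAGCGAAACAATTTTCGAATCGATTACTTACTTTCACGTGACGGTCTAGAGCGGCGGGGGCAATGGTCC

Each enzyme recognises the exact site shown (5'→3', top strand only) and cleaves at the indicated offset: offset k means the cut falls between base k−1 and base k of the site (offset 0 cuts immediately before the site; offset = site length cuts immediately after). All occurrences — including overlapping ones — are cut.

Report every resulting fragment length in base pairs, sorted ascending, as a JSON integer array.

[80]

Per-enzyme occurrences:
  JekX (CGTTG, off=1): no sites
  CdoIV (CGGGGCC, off=4): no sites
  SqiIX (TACAGAAT, off=3): no sites

All cut coordinates (distinct, sorted): ∅

Fragment lengths:
  no cuts → one circular fragment of 80 bp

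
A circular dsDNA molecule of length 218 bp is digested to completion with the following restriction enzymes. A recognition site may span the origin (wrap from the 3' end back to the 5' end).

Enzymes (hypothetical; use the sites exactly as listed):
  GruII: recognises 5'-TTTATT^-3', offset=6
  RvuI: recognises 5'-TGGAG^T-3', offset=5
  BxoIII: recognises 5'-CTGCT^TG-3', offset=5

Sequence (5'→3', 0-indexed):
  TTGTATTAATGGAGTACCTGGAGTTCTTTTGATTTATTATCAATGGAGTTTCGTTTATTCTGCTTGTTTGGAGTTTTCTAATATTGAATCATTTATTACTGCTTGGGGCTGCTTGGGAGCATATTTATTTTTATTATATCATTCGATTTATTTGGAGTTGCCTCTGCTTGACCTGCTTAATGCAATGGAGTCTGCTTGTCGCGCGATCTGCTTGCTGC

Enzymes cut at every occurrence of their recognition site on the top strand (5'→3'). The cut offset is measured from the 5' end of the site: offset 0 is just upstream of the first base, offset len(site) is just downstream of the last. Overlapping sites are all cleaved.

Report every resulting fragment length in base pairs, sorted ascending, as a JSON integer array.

[5,5,6,6,6,7,9,9,10,10,11,11,13,15,16,16,17,22,24]

Per-enzyme occurrences:
  GruII (TTTATT, off=6): starts [32, 53, 91, 123, 129, 146] → cuts [38, 59, 97, 129, 135, 152]
  RvuI (TGGAGT, off=5): starts [9, 18, 43, 68, 152, 185] → cuts [14, 23, 48, 73, 157, 190]
  BxoIII (CTGCTTG, off=5): starts [59, 98, 108, 163, 191, 207, 214] → cuts [1, 64, 103, 113, 168, 196, 212]

Pooled cuts: [1, 14, 23, 38, 48, 59, 64, 73, 97, 103, 113, 129, 135, 152, 157, 168, 190, 196, 212]

Fragment lengths:
  1→14: 13 bp
  14→23: 9 bp
  23→38: 15 bp
  38→48: 10 bp
  48→59: 11 bp
  59→64: 5 bp
  64→73: 9 bp
  73→97: 24 bp
  97→103: 6 bp
  103→113: 10 bp
  113→129: 16 bp
  129→135: 6 bp
  135→152: 17 bp
  152→157: 5 bp
  157→168: 11 bp
  168→190: 22 bp
  190→196: 6 bp
  196→212: 16 bp
  212→1 (wrap): 218-212+1 = 7 bp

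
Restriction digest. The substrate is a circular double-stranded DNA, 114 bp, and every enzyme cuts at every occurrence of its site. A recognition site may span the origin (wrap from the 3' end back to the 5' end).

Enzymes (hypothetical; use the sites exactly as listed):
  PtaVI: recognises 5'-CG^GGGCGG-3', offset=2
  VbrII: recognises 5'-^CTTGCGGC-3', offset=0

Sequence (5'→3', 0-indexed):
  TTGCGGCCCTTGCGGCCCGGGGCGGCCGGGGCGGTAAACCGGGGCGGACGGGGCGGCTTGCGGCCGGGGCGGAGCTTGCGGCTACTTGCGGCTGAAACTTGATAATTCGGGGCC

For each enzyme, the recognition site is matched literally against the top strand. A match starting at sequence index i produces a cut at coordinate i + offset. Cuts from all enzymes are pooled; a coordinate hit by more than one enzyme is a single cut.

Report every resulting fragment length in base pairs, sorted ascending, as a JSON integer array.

Site scan:
  PtaVI CGGGGCGG/2: at [17, 26, 39, 48, 64] ⇒ [19, 28, 41, 50, 66]
  VbrII CTTGCGGC/0: at [8, 56, 74, 84, 113] ⇒ [8, 56, 74, 84, 113]

All cut coordinates (distinct, sorted): [8, 19, 28, 41, 50, 56, 66, 74, 84, 113]

Fragments:
  8→19: 11 bp
  19→28: 9 bp
  28→41: 13 bp
  41→50: 9 bp
  50→56: 6 bp
  56→66: 10 bp
  66→74: 8 bp
  74→84: 10 bp
  84→113: 29 bp
  113→8 (wrap): 114-113+8 = 9 bp

[6,8,9,9,9,10,10,11,13,29]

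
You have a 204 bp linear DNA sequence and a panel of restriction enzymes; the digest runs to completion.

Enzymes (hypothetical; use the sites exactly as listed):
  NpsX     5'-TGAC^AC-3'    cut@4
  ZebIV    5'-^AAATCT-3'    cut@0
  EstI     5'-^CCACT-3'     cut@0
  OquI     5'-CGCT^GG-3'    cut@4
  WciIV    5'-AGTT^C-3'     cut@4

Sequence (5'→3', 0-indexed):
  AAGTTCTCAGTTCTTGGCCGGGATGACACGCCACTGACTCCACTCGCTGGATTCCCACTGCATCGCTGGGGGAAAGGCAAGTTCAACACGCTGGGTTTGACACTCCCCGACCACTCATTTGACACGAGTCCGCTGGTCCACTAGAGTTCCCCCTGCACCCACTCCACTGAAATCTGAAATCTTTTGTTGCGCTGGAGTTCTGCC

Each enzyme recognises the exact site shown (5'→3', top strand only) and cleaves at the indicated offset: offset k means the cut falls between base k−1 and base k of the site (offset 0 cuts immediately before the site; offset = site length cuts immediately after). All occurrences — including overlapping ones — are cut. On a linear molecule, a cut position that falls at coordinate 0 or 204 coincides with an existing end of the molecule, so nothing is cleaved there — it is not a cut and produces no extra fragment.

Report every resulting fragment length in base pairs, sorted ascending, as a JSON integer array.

[3,3,5,5,5,6,6,6,7,7,9,9,9,9,9,10,11,11,13,13,15,16,17]

Per-enzyme occurrences:
  NpsX (TGACAC, off=4): starts [23, 97, 119] → cuts [27, 101, 123]
  ZebIV (AAATCT, off=0): starts [169, 176] → cuts [169, 176]
  EstI (CCACT, off=0): starts [30, 39, 54, 110, 137, 158, 163] → cuts [30, 39, 54, 110, 137, 158, 163]
  OquI (CGCTGG, off=4): starts [44, 63, 88, 130, 189] → cuts [48, 67, 92, 134, 193]
  WciIV (AGTTC, off=4): starts [1, 8, 79, 144, 195] → cuts [5, 12, 83, 148, 199]

All cut coordinates (distinct, sorted): [5, 12, 27, 30, 39, 48, 54, 67, 83, 92, 101, 110, 123, 134, 137, 148, 158, 163, 169, 176, 193, 199]

Fragment lengths:
  [0,5): 5 bp
  [5,12): 7 bp
  [12,27): 15 bp
  [27,30): 3 bp
  [30,39): 9 bp
  [39,48): 9 bp
  [48,54): 6 bp
  [54,67): 13 bp
  [67,83): 16 bp
  [83,92): 9 bp
  [92,101): 9 bp
  [101,110): 9 bp
  [110,123): 13 bp
  [123,134): 11 bp
  [134,137): 3 bp
  [137,148): 11 bp
  [148,158): 10 bp
  [158,163): 5 bp
  [163,169): 6 bp
  [169,176): 7 bp
  [176,193): 17 bp
  [193,199): 6 bp
  [199,204): 5 bp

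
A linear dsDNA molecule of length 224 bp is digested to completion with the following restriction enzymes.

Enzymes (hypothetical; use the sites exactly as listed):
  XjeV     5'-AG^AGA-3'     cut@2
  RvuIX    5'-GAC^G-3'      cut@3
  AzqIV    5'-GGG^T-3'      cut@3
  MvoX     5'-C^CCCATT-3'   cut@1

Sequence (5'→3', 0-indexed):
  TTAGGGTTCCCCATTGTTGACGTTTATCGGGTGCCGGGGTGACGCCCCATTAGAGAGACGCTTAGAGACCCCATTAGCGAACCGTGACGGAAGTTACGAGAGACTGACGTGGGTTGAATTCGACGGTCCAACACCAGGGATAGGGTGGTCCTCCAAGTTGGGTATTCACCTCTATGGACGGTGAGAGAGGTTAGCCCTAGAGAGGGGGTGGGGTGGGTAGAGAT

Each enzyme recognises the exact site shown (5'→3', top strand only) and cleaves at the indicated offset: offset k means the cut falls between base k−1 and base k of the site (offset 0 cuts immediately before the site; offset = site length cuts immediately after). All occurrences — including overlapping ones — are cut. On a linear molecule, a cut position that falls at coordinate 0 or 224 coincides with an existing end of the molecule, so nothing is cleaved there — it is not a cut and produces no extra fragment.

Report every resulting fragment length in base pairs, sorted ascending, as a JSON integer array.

[2,2,3,3,4,4,4,4,4,5,5,6,6,6,8,8,8,8,10,11,12,12,15,17,17,19,21]

Scan for sites:
  XjeV (AGAGA, off=2): starts [51, 53, 63, 98, 183, 198, 218] → cuts [53, 55, 65, 100, 185, 200, 220]
  RvuIX (GACG, off=3): starts [18, 40, 56, 85, 105, 121, 176] → cuts [21, 43, 59, 88, 108, 124, 179]
  AzqIV (GGGT, off=3): starts [3, 28, 36, 110, 142, 159, 205, 210, 214] → cuts [6, 31, 39, 113, 145, 162, 208, 213, 217]
  MvoX (CCCCATT, off=1): starts [8, 44, 68] → cuts [9, 45, 69]

All cut coordinates (distinct, sorted): [6, 9, 21, 31, 39, 43, 45, 53, 55, 59, 65, 69, 88, 100, 108, 113, 124, 145, 162, 179, 185, 200, 208, 213, 217, 220]

Fragment lengths:
  [0,6): 6 bp
  [6,9): 3 bp
  [9,21): 12 bp
  [21,31): 10 bp
  [31,39): 8 bp
  [39,43): 4 bp
  [43,45): 2 bp
  [45,53): 8 bp
  [53,55): 2 bp
  [55,59): 4 bp
  [59,65): 6 bp
  [65,69): 4 bp
  [69,88): 19 bp
  [88,100): 12 bp
  [100,108): 8 bp
  [108,113): 5 bp
  [113,124): 11 bp
  [124,145): 21 bp
  [145,162): 17 bp
  [162,179): 17 bp
  [179,185): 6 bp
  [185,200): 15 bp
  [200,208): 8 bp
  [208,213): 5 bp
  [213,217): 4 bp
  [217,220): 3 bp
  [220,224): 4 bp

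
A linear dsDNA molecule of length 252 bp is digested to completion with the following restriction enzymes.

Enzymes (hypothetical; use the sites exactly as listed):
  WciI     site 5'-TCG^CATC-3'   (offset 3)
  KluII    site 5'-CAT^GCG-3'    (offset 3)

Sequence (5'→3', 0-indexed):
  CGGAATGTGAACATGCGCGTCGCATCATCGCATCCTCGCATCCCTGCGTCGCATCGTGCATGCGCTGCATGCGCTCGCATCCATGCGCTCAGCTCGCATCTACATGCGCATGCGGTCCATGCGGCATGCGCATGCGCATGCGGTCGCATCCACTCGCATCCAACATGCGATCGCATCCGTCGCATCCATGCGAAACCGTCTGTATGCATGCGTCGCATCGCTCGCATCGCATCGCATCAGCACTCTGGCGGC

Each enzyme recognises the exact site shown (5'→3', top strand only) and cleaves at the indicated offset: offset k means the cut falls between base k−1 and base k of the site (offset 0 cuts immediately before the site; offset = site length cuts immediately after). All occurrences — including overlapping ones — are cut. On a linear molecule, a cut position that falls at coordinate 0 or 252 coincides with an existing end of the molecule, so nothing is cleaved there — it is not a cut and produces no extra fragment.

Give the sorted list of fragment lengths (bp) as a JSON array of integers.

Scan for sites:
  WciI TCGCATC/3: at [19, 27, 35, 48, 74, 93, 143, 153, 170, 179, 212, 221, 226, 231] ⇒ [22, 30, 38, 51, 77, 96, 146, 156, 173, 182, 215, 224, 229, 234]
  KluII CATGCG/3: at [11, 58, 67, 81, 102, 108, 117, 124, 130, 136, 163, 186, 206] ⇒ [14, 61, 70, 84, 105, 111, 120, 127, 133, 139, 166, 189, 209]

All cut coordinates (distinct, sorted): [14, 22, 30, 38, 51, 61, 70, 77, 84, 96, 105, 111, 120, 127, 133, 139, 146, 156, 166, 173, 182, 189, 209, 215, 224, 229, 234]

Fragment lengths:
  [0,14): 14 bp
  [14,22): 8 bp
  [22,30): 8 bp
  [30,38): 8 bp
  [38,51): 13 bp
  [51,61): 10 bp
  [61,70): 9 bp
  [70,77): 7 bp
  [77,84): 7 bp
  [84,96): 12 bp
  [96,105): 9 bp
  [105,111): 6 bp
  [111,120): 9 bp
  [120,127): 7 bp
  [127,133): 6 bp
  [133,139): 6 bp
  [139,146): 7 bp
  [146,156): 10 bp
  [156,166): 10 bp
  [166,173): 7 bp
  [173,182): 9 bp
  [182,189): 7 bp
  [189,209): 20 bp
  [209,215): 6 bp
  [215,224): 9 bp
  [224,229): 5 bp
  [229,234): 5 bp
  [234,252): 18 bp

[5,5,6,6,6,6,7,7,7,7,7,7,8,8,8,9,9,9,9,9,10,10,10,12,13,14,18,20]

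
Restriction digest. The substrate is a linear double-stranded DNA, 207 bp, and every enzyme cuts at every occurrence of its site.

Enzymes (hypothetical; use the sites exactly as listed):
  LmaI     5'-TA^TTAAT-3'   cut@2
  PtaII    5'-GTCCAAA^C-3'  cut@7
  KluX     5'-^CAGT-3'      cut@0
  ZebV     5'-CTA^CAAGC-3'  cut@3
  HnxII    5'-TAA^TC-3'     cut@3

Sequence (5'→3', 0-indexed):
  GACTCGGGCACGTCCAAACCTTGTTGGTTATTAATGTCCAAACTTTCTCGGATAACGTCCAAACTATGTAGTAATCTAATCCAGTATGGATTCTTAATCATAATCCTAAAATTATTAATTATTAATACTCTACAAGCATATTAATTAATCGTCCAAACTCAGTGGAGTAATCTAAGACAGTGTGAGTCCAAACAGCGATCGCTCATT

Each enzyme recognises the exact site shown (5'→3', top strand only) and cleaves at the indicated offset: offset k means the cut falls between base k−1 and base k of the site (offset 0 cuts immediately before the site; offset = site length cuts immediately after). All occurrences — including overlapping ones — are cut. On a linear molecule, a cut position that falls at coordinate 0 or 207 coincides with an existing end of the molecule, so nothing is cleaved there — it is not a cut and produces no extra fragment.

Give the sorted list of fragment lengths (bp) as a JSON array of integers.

[2,2,5,6,7,7,8,8,9,11,11,11,11,12,12,15,15,16,18,21]

Scan for sites:
  LmaI (TATTAAT, off=2): starts [28, 112, 119, 138] → cuts [30, 114, 121, 140]
  PtaII (GTCCAAAC, off=7): starts [11, 35, 56, 150, 185] → cuts [18, 42, 63, 157, 192]
  KluX (CAGT, off=0): starts [81, 159, 177] → cuts [81, 159, 177]
  ZebV (CTACAAGC, off=3): starts [129] → cuts [132]
  HnxII (TAATC, off=3): starts [71, 76, 94, 100, 145, 167] → cuts [74, 79, 97, 103, 148, 170]

All cut coordinates (distinct, sorted): [18, 30, 42, 63, 74, 79, 81, 97, 103, 114, 121, 132, 140, 148, 157, 159, 170, 177, 192]

Fragment lengths:
  [0,18): 18 bp
  [18,30): 12 bp
  [30,42): 12 bp
  [42,63): 21 bp
  [63,74): 11 bp
  [74,79): 5 bp
  [79,81): 2 bp
  [81,97): 16 bp
  [97,103): 6 bp
  [103,114): 11 bp
  [114,121): 7 bp
  [121,132): 11 bp
  [132,140): 8 bp
  [140,148): 8 bp
  [148,157): 9 bp
  [157,159): 2 bp
  [159,170): 11 bp
  [170,177): 7 bp
  [177,192): 15 bp
  [192,207): 15 bp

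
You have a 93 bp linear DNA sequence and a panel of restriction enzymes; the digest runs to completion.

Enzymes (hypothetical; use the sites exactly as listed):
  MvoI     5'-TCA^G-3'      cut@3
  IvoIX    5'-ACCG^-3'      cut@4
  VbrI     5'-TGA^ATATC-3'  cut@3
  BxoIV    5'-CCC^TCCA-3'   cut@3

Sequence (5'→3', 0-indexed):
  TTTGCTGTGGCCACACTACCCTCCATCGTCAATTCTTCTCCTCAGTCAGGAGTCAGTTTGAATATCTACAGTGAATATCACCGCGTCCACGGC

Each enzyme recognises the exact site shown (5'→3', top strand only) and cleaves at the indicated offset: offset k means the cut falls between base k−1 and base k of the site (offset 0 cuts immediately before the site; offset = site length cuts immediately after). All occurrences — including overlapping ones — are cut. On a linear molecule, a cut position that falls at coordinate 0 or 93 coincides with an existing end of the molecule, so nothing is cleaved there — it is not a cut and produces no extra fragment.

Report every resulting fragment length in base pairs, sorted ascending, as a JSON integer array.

Scan for sites:
  MvoI TCAG/3: at [41, 45, 52] ⇒ [44, 48, 55]
  IvoIX ACCG/4: at [79] ⇒ [83]
  VbrI TGAATATC/3: at [58, 71] ⇒ [61, 74]
  BxoIV CCCTCCA/3: at [18] ⇒ [21]

All cut coordinates (distinct, sorted): [21, 44, 48, 55, 61, 74, 83]

Fragments:
  [0,21): 21 bp
  [21,44): 23 bp
  [44,48): 4 bp
  [48,55): 7 bp
  [55,61): 6 bp
  [61,74): 13 bp
  [74,83): 9 bp
  [83,93): 10 bp

[4,6,7,9,10,13,21,23]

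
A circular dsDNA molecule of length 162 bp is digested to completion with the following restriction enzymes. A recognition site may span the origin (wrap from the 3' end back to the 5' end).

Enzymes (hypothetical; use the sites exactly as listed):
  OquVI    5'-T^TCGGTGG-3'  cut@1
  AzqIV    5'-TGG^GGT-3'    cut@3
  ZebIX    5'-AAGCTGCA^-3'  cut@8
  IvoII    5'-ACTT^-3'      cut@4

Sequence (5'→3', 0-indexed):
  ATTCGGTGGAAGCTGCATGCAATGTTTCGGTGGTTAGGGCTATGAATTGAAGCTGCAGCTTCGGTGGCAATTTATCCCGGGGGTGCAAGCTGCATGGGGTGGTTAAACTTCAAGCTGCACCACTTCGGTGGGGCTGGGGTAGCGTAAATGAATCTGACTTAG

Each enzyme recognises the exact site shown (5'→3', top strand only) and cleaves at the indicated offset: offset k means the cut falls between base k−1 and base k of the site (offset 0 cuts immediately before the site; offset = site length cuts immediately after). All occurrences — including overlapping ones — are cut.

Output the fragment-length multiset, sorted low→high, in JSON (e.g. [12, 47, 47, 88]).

[1,3,3,4,5,9,9,12,13,15,23,31,34]

Per-enzyme occurrences:
  OquVI TTCGGTGG/1: at [1, 25, 59, 123] ⇒ [2, 26, 60, 124]
  AzqIV TGGGGT/3: at [94, 134] ⇒ [97, 137]
  ZebIX AAGCTGCA/8: at [9, 49, 86, 111] ⇒ [17, 57, 94, 119]
  IvoII ACTT/4: at [106, 121, 156] ⇒ [110, 125, 160]

Pooled cuts: [2, 17, 26, 57, 60, 94, 97, 110, 119, 124, 125, 137, 160]

Fragment lengths:
  2→17: 15 bp
  17→26: 9 bp
  26→57: 31 bp
  57→60: 3 bp
  60→94: 34 bp
  94→97: 3 bp
  97→110: 13 bp
  110→119: 9 bp
  119→124: 5 bp
  124→125: 1 bp
  125→137: 12 bp
  137→160: 23 bp
  160→2 (wrap): 162-160+2 = 4 bp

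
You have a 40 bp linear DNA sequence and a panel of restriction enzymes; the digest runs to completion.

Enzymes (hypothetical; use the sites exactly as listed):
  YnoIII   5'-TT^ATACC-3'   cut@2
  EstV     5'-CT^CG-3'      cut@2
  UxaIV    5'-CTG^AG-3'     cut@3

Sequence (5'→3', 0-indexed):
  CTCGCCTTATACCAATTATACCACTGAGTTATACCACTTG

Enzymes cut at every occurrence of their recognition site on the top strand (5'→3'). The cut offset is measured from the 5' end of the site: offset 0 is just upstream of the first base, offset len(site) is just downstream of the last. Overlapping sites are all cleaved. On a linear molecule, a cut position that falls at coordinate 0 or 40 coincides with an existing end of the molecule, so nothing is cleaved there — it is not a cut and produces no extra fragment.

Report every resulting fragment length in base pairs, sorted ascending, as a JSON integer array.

Per-enzyme occurrences:
  YnoIII (TTATACC, off=2): starts [6, 15, 28] → cuts [8, 17, 30]
  EstV (CTCG, off=2): starts [0] → cuts [2]
  UxaIV (CTGAG, off=3): starts [23] → cuts [26]

All cut coordinates (distinct, sorted): [2, 8, 17, 26, 30]

Fragments:
  [0,2): 2 bp
  [2,8): 6 bp
  [8,17): 9 bp
  [17,26): 9 bp
  [26,30): 4 bp
  [30,40): 10 bp

[2,4,6,9,9,10]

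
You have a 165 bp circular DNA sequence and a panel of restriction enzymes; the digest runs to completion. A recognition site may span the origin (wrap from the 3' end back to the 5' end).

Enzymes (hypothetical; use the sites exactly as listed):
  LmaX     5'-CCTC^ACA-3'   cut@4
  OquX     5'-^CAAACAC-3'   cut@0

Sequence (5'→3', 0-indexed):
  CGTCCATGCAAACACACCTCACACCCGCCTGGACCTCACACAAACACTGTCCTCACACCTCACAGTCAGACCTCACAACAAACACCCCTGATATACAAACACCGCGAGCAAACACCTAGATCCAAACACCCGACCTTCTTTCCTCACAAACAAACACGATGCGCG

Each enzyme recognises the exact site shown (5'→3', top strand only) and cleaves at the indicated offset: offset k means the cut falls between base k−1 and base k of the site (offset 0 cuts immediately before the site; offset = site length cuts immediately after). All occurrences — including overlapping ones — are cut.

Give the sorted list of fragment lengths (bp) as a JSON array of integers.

Scan for sites:
  LmaX CCTCACA/4: at [16, 33, 50, 57, 70, 141] ⇒ [20, 37, 54, 61, 74, 145]
  OquX CAAACAC/0: at [8, 40, 78, 95, 108, 122, 150] ⇒ [8, 40, 78, 95, 108, 122, 150]

All cut coordinates (distinct, sorted): [8, 20, 37, 40, 54, 61, 74, 78, 95, 108, 122, 145, 150]

Fragment lengths:
  8→20: 12 bp
  20→37: 17 bp
  37→40: 3 bp
  40→54: 14 bp
  54→61: 7 bp
  61→74: 13 bp
  74→78: 4 bp
  78→95: 17 bp
  95→108: 13 bp
  108→122: 14 bp
  122→145: 23 bp
  145→150: 5 bp
  150→8 (wrap): 165-150+8 = 23 bp

[3,4,5,7,12,13,13,14,14,17,17,23,23]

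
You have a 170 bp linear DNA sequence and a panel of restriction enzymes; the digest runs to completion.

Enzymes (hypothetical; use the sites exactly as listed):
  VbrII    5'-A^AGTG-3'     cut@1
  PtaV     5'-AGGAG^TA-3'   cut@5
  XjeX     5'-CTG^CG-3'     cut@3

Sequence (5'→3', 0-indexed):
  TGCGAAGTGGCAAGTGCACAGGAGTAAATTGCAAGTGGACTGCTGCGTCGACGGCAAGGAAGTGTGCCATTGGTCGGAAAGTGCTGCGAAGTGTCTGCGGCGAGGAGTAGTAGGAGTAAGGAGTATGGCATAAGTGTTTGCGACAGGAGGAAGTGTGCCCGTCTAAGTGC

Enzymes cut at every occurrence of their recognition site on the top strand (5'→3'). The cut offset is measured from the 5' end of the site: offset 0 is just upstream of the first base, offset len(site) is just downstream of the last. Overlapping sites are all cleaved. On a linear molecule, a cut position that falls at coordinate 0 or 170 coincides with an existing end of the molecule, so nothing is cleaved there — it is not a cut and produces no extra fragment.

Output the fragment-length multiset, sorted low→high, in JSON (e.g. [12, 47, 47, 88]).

[3,5,5,7,7,7,8,9,9,9,10,12,12,14,15,19,19]

Scan for sites:
  VbrII AAGTG/1: at [4, 11, 32, 59, 78, 88, 131, 150, 164] ⇒ [5, 12, 33, 60, 79, 89, 132, 151, 165]
  PtaV AGGAGTA/5: at [19, 102, 111, 118] ⇒ [24, 107, 116, 123]
  XjeX CTGCG/3: at [42, 83, 94] ⇒ [45, 86, 97]

Pooled cuts: [5, 12, 24, 33, 45, 60, 79, 86, 89, 97, 107, 116, 123, 132, 151, 165]

Fragments:
  [0,5): 5 bp
  [5,12): 7 bp
  [12,24): 12 bp
  [24,33): 9 bp
  [33,45): 12 bp
  [45,60): 15 bp
  [60,79): 19 bp
  [79,86): 7 bp
  [86,89): 3 bp
  [89,97): 8 bp
  [97,107): 10 bp
  [107,116): 9 bp
  [116,123): 7 bp
  [123,132): 9 bp
  [132,151): 19 bp
  [151,165): 14 bp
  [165,170): 5 bp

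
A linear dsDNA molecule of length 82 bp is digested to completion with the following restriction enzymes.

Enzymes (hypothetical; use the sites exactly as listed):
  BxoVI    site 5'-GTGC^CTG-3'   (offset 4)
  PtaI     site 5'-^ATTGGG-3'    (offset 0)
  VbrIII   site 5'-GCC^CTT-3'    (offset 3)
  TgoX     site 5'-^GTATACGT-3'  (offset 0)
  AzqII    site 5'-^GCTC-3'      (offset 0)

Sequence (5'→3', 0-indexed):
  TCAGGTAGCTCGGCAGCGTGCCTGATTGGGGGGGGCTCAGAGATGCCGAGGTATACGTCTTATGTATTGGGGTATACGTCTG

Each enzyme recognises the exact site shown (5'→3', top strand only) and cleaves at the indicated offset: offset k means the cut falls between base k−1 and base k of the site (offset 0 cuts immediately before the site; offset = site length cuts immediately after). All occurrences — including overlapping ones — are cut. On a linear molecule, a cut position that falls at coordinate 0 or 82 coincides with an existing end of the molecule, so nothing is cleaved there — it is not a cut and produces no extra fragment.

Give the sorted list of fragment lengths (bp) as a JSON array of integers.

Scan for sites:
  BxoVI GTGCCTG/4: at [17] ⇒ [21]
  PtaI ATTGGG/0: at [24, 65] ⇒ [24, 65]
  VbrIII (GCCCTT, off=3): no sites
  TgoX GTATACGT/0: at [50, 71] ⇒ [50, 71]
  AzqII GCTC/0: at [7, 34] ⇒ [7, 34]

Pooled cuts: [7, 21, 24, 34, 50, 65, 71]

Fragment lengths:
  [0,7): 7 bp
  [7,21): 14 bp
  [21,24): 3 bp
  [24,34): 10 bp
  [34,50): 16 bp
  [50,65): 15 bp
  [65,71): 6 bp
  [71,82): 11 bp

[3,6,7,10,11,14,15,16]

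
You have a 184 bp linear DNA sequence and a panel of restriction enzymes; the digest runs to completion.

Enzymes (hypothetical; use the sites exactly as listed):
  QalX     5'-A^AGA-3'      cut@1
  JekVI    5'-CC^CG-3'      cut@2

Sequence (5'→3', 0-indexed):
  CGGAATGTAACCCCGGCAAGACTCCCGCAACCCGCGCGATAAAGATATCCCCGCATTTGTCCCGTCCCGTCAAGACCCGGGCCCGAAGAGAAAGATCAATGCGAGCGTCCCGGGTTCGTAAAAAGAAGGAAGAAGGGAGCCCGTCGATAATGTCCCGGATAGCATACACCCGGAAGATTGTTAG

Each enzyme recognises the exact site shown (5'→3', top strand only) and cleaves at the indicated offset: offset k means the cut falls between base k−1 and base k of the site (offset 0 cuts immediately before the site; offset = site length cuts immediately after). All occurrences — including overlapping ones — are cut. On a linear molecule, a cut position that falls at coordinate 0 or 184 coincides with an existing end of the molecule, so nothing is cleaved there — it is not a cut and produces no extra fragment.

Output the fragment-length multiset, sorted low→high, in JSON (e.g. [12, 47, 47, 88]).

[3,4,5,5,5,5,6,6,7,7,7,9,10,10,11,11,13,13,14,15,18]

Per-enzyme occurrences:
  QalX AAGA/1: at [17, 41, 71, 85, 91, 122, 129, 173] ⇒ [18, 42, 72, 86, 92, 123, 130, 174]
  JekVI CCCG/2: at [11, 23, 30, 49, 60, 65, 75, 81, 108, 139, 153, 168] ⇒ [13, 25, 32, 51, 62, 67, 77, 83, 110, 141, 155, 170]

Pooled cuts: [13, 18, 25, 32, 42, 51, 62, 67, 72, 77, 83, 86, 92, 110, 123, 130, 141, 155, 170, 174]

Fragment lengths:
  [0,13): 13 bp
  [13,18): 5 bp
  [18,25): 7 bp
  [25,32): 7 bp
  [32,42): 10 bp
  [42,51): 9 bp
  [51,62): 11 bp
  [62,67): 5 bp
  [67,72): 5 bp
  [72,77): 5 bp
  [77,83): 6 bp
  [83,86): 3 bp
  [86,92): 6 bp
  [92,110): 18 bp
  [110,123): 13 bp
  [123,130): 7 bp
  [130,141): 11 bp
  [141,155): 14 bp
  [155,170): 15 bp
  [170,174): 4 bp
  [174,184): 10 bp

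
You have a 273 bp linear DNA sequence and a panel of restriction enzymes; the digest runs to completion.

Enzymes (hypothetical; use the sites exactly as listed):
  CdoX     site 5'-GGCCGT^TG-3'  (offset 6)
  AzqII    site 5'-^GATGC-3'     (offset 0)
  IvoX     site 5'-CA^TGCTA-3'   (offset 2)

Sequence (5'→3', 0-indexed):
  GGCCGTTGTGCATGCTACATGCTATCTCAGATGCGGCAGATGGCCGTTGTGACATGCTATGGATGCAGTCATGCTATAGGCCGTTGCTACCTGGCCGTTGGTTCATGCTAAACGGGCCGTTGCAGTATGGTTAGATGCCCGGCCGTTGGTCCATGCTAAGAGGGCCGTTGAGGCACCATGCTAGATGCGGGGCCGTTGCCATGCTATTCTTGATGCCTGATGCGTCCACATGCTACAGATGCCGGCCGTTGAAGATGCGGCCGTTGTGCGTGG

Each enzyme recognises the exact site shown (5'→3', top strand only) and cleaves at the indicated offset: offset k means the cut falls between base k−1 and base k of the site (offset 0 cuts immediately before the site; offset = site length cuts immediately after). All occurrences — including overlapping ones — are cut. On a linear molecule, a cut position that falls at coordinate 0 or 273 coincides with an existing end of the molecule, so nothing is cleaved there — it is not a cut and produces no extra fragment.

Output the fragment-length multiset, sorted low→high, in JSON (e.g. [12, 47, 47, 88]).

Per-enzyme occurrences:
  CdoX GGCCGTTG/6: at [0, 41, 78, 92, 114, 140, 162, 190, 243, 258] ⇒ [6, 47, 84, 98, 120, 146, 168, 196, 249, 264]
  AzqII GATGC/0: at [29, 61, 133, 183, 211, 218, 237, 253] ⇒ [29, 61, 133, 183, 211, 218, 237, 253]
  IvoX CATGCTA/2: at [10, 17, 52, 69, 103, 151, 176, 199, 228] ⇒ [12, 19, 54, 71, 105, 153, 178, 201, 230]

All cut coordinates (distinct, sorted): [6, 12, 19, 29, 47, 54, 61, 71, 84, 98, 105, 120, 133, 146, 153, 168, 178, 183, 196, 201, 211, 218, 230, 237, 249, 253, 264]

Fragments:
  [0,6): 6 bp
  [6,12): 6 bp
  [12,19): 7 bp
  [19,29): 10 bp
  [29,47): 18 bp
  [47,54): 7 bp
  [54,61): 7 bp
  [61,71): 10 bp
  [71,84): 13 bp
  [84,98): 14 bp
  [98,105): 7 bp
  [105,120): 15 bp
  [120,133): 13 bp
  [133,146): 13 bp
  [146,153): 7 bp
  [153,168): 15 bp
  [168,178): 10 bp
  [178,183): 5 bp
  [183,196): 13 bp
  [196,201): 5 bp
  [201,211): 10 bp
  [211,218): 7 bp
  [218,230): 12 bp
  [230,237): 7 bp
  [237,249): 12 bp
  [249,253): 4 bp
  [253,264): 11 bp
  [264,273): 9 bp

[4,5,5,6,6,7,7,7,7,7,7,7,9,10,10,10,10,11,12,12,13,13,13,13,14,15,15,18]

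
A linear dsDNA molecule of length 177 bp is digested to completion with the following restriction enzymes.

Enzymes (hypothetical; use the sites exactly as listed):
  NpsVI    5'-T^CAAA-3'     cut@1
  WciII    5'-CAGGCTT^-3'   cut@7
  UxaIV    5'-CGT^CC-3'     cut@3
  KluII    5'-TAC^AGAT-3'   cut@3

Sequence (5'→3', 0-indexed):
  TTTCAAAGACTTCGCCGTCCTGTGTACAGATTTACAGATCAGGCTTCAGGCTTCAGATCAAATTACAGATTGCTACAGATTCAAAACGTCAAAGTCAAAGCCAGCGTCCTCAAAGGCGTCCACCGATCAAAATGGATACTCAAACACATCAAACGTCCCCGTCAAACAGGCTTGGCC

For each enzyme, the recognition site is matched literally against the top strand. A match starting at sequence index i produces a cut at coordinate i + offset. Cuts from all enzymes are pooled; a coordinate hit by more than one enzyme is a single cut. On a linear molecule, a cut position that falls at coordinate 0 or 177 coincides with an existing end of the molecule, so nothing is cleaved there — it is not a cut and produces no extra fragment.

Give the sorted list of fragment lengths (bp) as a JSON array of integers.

Site scan:
  NpsVI TCAAA/1: at [2, 57, 80, 88, 94, 109, 126, 139, 148, 161] ⇒ [3, 58, 81, 89, 95, 110, 127, 140, 149, 162]
  WciII CAGGCTT/7: at [39, 46, 166] ⇒ [46, 53, 173]
  UxaIV CGTCC/3: at [15, 104, 116, 153] ⇒ [18, 107, 119, 156]
  KluII TACAGAT/3: at [24, 32, 63, 73] ⇒ [27, 35, 66, 76]

All cut coordinates (distinct, sorted): [3, 18, 27, 35, 46, 53, 58, 66, 76, 81, 89, 95, 107, 110, 119, 127, 140, 149, 156, 162, 173]

Fragments:
  [0,3): 3 bp
  [3,18): 15 bp
  [18,27): 9 bp
  [27,35): 8 bp
  [35,46): 11 bp
  [46,53): 7 bp
  [53,58): 5 bp
  [58,66): 8 bp
  [66,76): 10 bp
  [76,81): 5 bp
  [81,89): 8 bp
  [89,95): 6 bp
  [95,107): 12 bp
  [107,110): 3 bp
  [110,119): 9 bp
  [119,127): 8 bp
  [127,140): 13 bp
  [140,149): 9 bp
  [149,156): 7 bp
  [156,162): 6 bp
  [162,173): 11 bp
  [173,177): 4 bp

[3,3,4,5,5,6,6,7,7,8,8,8,8,9,9,9,10,11,11,12,13,15]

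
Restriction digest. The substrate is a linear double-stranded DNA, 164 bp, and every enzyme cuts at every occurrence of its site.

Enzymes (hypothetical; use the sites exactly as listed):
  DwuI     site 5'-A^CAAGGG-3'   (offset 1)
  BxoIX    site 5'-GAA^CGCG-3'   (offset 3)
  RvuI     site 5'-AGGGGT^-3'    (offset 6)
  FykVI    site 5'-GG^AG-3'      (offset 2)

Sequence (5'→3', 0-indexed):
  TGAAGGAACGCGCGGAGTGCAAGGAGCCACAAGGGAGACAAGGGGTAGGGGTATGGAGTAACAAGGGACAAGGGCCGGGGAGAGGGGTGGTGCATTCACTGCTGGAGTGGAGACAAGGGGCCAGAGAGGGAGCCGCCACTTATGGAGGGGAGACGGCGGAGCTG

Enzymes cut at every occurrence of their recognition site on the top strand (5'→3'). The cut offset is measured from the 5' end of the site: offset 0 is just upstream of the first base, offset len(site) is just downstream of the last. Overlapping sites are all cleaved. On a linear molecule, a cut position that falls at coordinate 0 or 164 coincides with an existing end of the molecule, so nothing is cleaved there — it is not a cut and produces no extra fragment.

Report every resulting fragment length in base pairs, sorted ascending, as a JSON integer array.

[3,3,4,5,5,5,5,5,6,6,7,7,8,8,8,9,9,12,15,17,17]

Per-enzyme occurrences:
  DwuI ACAAGGG/1: at [28, 37, 60, 67, 112] ⇒ [29, 38, 61, 68, 113]
  BxoIX GAACGCG/3: at [5] ⇒ [8]
  RvuI AGGGGT/6: at [40, 46, 82] ⇒ [46, 52, 88]
  FykVI GGAG/2: at [13, 22, 33, 54, 78, 103, 108, 128, 143, 148, 157] ⇒ [15, 24, 35, 56, 80, 105, 110, 130, 145, 150, 159]

All cut coordinates (distinct, sorted): [8, 15, 24, 29, 35, 38, 46, 52, 56, 61, 68, 80, 88, 105, 110, 113, 130, 145, 150, 159]

Fragments:
  [0,8): 8 bp
  [8,15): 7 bp
  [15,24): 9 bp
  [24,29): 5 bp
  [29,35): 6 bp
  [35,38): 3 bp
  [38,46): 8 bp
  [46,52): 6 bp
  [52,56): 4 bp
  [56,61): 5 bp
  [61,68): 7 bp
  [68,80): 12 bp
  [80,88): 8 bp
  [88,105): 17 bp
  [105,110): 5 bp
  [110,113): 3 bp
  [113,130): 17 bp
  [130,145): 15 bp
  [145,150): 5 bp
  [150,159): 9 bp
  [159,164): 5 bp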